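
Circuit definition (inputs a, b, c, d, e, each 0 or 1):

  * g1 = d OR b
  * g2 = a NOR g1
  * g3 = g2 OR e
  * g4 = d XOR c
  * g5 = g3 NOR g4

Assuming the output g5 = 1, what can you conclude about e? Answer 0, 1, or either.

g5 = g3 NOR g4 must be 1, so both g3 = 0 and g4 = 0.
g3 = g2 OR e must be 0, so both g2 = 0 and e = 0.
g4 = d XOR c must be 0, so d and c are equal.
Every assignment with g5 = 1 has e = 0; there are 7 such assignment(s).

0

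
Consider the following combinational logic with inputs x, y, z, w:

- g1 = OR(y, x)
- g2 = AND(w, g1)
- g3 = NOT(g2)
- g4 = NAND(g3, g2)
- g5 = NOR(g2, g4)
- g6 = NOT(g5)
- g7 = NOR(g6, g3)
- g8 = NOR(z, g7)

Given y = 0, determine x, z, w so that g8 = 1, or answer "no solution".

x=1, z=0, w=1

Check with y = 0 and x=1, z=0, w=1:
g1 = OR(y, x) = OR(0, 1) = 1
g2 = AND(w, g1) = AND(1, 1) = 1
g3 = NOT(g2) = NOT 1 = 0
g4 = NAND(g3, g2) = NAND(0, 1) = 1
g5 = NOR(g2, g4) = NOR(1, 1) = 0
g6 = NOT(g5) = NOT 0 = 1
g7 = NOR(g6, g3) = NOR(1, 0) = 0
g8 = NOR(z, g7) = NOR(0, 0) = 1
So g8 = 1.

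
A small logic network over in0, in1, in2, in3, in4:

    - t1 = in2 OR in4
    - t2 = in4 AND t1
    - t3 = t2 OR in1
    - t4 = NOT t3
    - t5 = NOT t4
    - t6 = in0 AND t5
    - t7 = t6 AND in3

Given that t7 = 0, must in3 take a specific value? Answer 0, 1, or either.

either

Both values of in3 occur among assignments with t7 = 0:
  in3=0: in0=0, in1=0, in2=0, in3=0, in4=0
  in3=1: in0=0, in1=0, in2=0, in3=1, in4=0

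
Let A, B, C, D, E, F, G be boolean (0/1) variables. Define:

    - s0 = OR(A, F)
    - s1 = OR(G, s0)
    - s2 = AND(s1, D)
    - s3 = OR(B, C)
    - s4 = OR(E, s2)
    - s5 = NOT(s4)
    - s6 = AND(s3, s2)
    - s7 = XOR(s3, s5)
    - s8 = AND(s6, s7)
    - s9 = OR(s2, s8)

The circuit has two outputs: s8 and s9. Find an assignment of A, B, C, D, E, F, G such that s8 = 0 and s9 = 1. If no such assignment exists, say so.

Check with A=0 B=0 C=0 D=1 E=0 F=1 G=1:
s0 = OR(A, F) = OR(0, 1) = 1
s1 = OR(G, s0) = OR(1, 1) = 1
s2 = AND(s1, D) = AND(1, 1) = 1
s3 = OR(B, C) = OR(0, 0) = 0
s4 = OR(E, s2) = OR(0, 1) = 1
s5 = NOT(s4) = NOT 1 = 0
s6 = AND(s3, s2) = AND(0, 1) = 0
s7 = XOR(s3, s5) = XOR(0, 0) = 0
s8 = AND(s6, s7) = AND(0, 0) = 0
s9 = OR(s2, s8) = OR(1, 0) = 1
So s8 = 0 and s9 = 1.

A=0 B=0 C=0 D=1 E=0 F=1 G=1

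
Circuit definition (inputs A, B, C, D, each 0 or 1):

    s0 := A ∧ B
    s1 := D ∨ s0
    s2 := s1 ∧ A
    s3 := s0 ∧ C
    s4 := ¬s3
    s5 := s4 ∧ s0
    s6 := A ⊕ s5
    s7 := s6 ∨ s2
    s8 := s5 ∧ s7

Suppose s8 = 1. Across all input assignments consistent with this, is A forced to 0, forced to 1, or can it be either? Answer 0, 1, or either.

1

s8 = s5 ∧ s7 must be 1, so both s5 = 1 and s7 = 1.
Every assignment with s8 = 1 has A = 1; there are 2 such assignment(s).
  A=1, B=1, C=0, D=0
  A=1, B=1, C=0, D=1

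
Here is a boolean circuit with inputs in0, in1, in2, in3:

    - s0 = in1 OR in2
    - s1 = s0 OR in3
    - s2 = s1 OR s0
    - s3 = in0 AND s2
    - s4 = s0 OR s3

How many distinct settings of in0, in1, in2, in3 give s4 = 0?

3

s4 = s0 OR s3 must be 0, so both s0 = 0 and s3 = 0.
Satisfying assignments:
  in0=0, in1=0, in2=0, in3=0
  in0=0, in1=0, in2=0, in3=1
  in0=1, in1=0, in2=0, in3=0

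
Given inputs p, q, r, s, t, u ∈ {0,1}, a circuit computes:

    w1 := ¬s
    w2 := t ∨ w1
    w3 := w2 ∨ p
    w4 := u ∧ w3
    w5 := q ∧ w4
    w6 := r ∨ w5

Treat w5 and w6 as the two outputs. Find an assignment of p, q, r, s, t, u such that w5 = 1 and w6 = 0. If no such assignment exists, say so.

Across all 64 input combinations, none give both w5 = 1 and w6 = 0.

no solution exists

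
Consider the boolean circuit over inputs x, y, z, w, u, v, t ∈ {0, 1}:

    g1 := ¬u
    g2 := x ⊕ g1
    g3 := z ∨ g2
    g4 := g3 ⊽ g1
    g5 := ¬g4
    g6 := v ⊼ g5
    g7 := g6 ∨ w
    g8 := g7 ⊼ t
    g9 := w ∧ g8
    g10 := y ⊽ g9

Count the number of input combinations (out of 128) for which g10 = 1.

48

g10 = y ⊽ g9 must be 1, so both y = 0 and g9 = 0.
g9 = w ∧ g8 must be 0, so at least one of w, g8 is 0.
Enumerating the 128 input combinations, 48 give g10 = 1 and 80 give g10 = 0.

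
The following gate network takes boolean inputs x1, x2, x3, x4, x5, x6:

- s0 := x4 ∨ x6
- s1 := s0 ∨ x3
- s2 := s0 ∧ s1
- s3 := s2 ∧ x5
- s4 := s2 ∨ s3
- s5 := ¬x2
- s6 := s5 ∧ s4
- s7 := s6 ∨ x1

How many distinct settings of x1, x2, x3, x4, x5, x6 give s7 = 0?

20

s7 = s6 ∨ x1 must be 0, so both s6 = 0 and x1 = 0.
Enumerating the 64 input combinations, 20 give s7 = 0 and 44 give s7 = 1.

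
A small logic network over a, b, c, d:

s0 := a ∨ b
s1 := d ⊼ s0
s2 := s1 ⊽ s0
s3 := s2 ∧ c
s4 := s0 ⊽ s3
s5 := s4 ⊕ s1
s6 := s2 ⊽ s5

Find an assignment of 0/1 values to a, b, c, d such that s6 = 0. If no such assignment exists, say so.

a=0 b=1 c=0 d=0

Check with a=0 b=1 c=0 d=0:
s0 = a ∨ b = 0 ∨ 1 = 1
s1 = d ⊼ s0 = 0 ⊼ 1 = 1
s2 = s1 ⊽ s0 = 1 ⊽ 1 = 0
s3 = s2 ∧ c = 0 ∧ 0 = 0
s4 = s0 ⊽ s3 = 1 ⊽ 0 = 0
s5 = s4 ⊕ s1 = 0 ⊕ 1 = 1
s6 = s2 ⊽ s5 = 0 ⊽ 1 = 0
So s6 = 0 as required.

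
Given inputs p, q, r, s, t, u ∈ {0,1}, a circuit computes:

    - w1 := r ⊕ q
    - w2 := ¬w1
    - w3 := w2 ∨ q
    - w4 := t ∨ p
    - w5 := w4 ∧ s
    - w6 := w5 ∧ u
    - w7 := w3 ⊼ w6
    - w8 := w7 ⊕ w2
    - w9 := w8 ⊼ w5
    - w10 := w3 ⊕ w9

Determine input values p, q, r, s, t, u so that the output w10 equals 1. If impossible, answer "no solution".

p=1 q=0 r=1 s=0 t=1 u=1

w10 = w3 ⊕ w9 must be 1, so w3 and w9 differ.
Check with p=1 q=0 r=1 s=0 t=1 u=1:
w1 = r ⊕ q = 1 ⊕ 0 = 1
w2 = ¬w1 = ¬1 = 0
w3 = w2 ∨ q = 0 ∨ 0 = 0
w4 = t ∨ p = 1 ∨ 1 = 1
w5 = w4 ∧ s = 1 ∧ 0 = 0
w6 = w5 ∧ u = 0 ∧ 1 = 0
w7 = w3 ⊼ w6 = 0 ⊼ 0 = 1
w8 = w7 ⊕ w2 = 1 ⊕ 0 = 1
w9 = w8 ⊼ w5 = 1 ⊼ 0 = 1
w10 = w3 ⊕ w9 = 0 ⊕ 1 = 1
So w10 = 1 as required.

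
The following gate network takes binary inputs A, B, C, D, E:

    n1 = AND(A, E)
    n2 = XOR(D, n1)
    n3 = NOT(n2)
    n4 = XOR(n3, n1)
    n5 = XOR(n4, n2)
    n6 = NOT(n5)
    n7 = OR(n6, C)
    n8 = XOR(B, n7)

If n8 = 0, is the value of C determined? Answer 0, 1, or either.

Both values of C occur among assignments with n8 = 0:
  C=0: A=0, B=0, C=0, D=0, E=0
  C=1: A=0, B=1, C=1, D=0, E=0

either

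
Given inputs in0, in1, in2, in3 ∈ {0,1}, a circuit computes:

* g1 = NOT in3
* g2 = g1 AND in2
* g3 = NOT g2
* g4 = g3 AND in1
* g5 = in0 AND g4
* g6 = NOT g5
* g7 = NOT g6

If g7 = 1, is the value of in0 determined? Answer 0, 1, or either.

g7 = NOT g6 must be 1, so g6 = 0.
g6 = NOT g5 must be 0, so g5 = 1.
g5 = in0 AND g4 must be 1, so both in0 = 1 and g4 = 1.
Every assignment with g7 = 1 has in0 = 1; there are 3 such assignment(s).
  in0=1, in1=1, in2=0, in3=0
  in0=1, in1=1, in2=0, in3=1
  in0=1, in1=1, in2=1, in3=1

1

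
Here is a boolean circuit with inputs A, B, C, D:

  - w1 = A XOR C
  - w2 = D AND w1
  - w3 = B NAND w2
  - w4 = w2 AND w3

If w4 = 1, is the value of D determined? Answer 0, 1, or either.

1

w4 = w2 AND w3 must be 1, so both w2 = 1 and w3 = 1.
w2 = D AND w1 must be 1, so both D = 1 and w1 = 1.
Every assignment with w4 = 1 has D = 1; there are 2 such assignment(s).
  A=0, B=0, C=1, D=1
  A=1, B=0, C=0, D=1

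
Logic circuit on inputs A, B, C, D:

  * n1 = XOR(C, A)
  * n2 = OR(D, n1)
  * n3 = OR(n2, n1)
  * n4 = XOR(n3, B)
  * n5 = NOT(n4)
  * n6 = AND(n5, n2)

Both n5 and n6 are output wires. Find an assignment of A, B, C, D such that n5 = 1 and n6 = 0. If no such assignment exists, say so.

Check with A=1, B=0, C=1, D=0:
n1 = XOR(C, A) = XOR(1, 1) = 0
n2 = OR(D, n1) = OR(0, 0) = 0
n3 = OR(n2, n1) = OR(0, 0) = 0
n4 = XOR(n3, B) = XOR(0, 0) = 0
n5 = NOT(n4) = NOT 0 = 1
n6 = AND(n5, n2) = AND(1, 0) = 0
So n5 = 1 and n6 = 0.

A=1, B=0, C=1, D=0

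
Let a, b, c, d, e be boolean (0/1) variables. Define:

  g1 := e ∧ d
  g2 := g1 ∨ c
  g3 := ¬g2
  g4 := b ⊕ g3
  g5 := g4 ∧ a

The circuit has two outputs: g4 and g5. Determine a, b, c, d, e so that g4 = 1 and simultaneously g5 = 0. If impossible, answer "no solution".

a=0 b=1 c=1 d=1 e=0

Check with a=0 b=1 c=1 d=1 e=0:
g1 = e ∧ d = 0 ∧ 1 = 0
g2 = g1 ∨ c = 0 ∨ 1 = 1
g3 = ¬g2 = ¬1 = 0
g4 = b ⊕ g3 = 1 ⊕ 0 = 1
g5 = g4 ∧ a = 1 ∧ 0 = 0
So g4 = 1 and g5 = 0.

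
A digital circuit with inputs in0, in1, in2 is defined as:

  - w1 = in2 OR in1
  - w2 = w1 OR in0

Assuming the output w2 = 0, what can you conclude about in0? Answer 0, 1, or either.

w2 = w1 OR in0 must be 0, so both w1 = 0 and in0 = 0.
w1 = in2 OR in1 must be 0, so both in2 = 0 and in1 = 0.
Every assignment with w2 = 0 has in0 = 0; there are 1 such assignment(s).
  in0=0, in1=0, in2=0

0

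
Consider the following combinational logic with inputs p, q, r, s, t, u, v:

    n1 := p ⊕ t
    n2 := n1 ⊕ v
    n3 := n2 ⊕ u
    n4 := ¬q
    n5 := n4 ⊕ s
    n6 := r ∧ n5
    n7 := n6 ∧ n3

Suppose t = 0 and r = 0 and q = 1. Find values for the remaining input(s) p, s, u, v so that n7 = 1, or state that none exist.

With t = 0 and r = 0 and q = 1 fixed, none of the 16 settings of p, s, u, v give n7 = 1.
For example, with p=0, s=1, u=1, v=1:
n1 = p ⊕ t = 0 ⊕ 0 = 0
n2 = n1 ⊕ v = 0 ⊕ 1 = 1
n3 = n2 ⊕ u = 1 ⊕ 1 = 0
n4 = ¬q = ¬1 = 0
n5 = n4 ⊕ s = 0 ⊕ 1 = 1
n6 = r ∧ n5 = 0 ∧ 1 = 0
n7 = n6 ∧ n3 = 0 ∧ 0 = 0
giving n7 = 0 ≠ 1.

no solution exists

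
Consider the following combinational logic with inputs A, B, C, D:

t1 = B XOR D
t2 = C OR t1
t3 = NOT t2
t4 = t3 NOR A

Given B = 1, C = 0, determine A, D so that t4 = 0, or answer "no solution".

A=1, D=1

Check with B = 1, C = 0 and A=1, D=1:
t1 = B XOR D = 1 XOR 1 = 0
t2 = C OR t1 = 0 OR 0 = 0
t3 = NOT t2 = NOT 0 = 1
t4 = t3 NOR A = 1 NOR 1 = 0
So t4 = 0.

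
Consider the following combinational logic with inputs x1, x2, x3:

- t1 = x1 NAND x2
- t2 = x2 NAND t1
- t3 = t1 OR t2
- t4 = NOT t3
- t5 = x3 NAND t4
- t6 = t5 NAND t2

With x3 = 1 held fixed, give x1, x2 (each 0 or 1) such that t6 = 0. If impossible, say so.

x1=0, x2=0

Check with x3 = 1 and x1=0, x2=0:
t1 = x1 NAND x2 = 0 NAND 0 = 1
t2 = x2 NAND t1 = 0 NAND 1 = 1
t3 = t1 OR t2 = 1 OR 1 = 1
t4 = NOT t3 = NOT 1 = 0
t5 = x3 NAND t4 = 1 NAND 0 = 1
t6 = t5 NAND t2 = 1 NAND 1 = 0
So t6 = 0.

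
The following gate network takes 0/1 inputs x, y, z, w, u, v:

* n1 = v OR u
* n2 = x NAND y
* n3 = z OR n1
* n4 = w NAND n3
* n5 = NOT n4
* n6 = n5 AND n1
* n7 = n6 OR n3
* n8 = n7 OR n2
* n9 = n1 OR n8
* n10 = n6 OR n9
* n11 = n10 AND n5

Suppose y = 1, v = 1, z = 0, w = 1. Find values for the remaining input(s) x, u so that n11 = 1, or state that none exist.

n11 = n10 AND n5 must be 1, so both n10 = 1 and n5 = 1.
n10 = n6 OR n9 must be 1, so at least one of n6, n9 is 1.
Check with y = 1, v = 1, z = 0, w = 1 and x=0, u=0:
n1 = v OR u = 1 OR 0 = 1
n2 = x NAND y = 0 NAND 1 = 1
n3 = z OR n1 = 0 OR 1 = 1
n4 = w NAND n3 = 1 NAND 1 = 0
n5 = NOT n4 = NOT 0 = 1
n6 = n5 AND n1 = 1 AND 1 = 1
n7 = n6 OR n3 = 1 OR 1 = 1
n8 = n7 OR n2 = 1 OR 1 = 1
n9 = n1 OR n8 = 1 OR 1 = 1
n10 = n6 OR n9 = 1 OR 1 = 1
n11 = n10 AND n5 = 1 AND 1 = 1
So n11 = 1.

x=0 u=0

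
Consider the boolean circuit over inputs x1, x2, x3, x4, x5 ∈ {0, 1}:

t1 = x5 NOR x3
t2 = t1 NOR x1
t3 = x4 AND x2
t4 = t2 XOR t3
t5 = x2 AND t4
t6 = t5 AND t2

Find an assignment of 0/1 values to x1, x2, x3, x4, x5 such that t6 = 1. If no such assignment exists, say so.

Check with x1=0, x2=1, x3=0, x4=0, x5=1:
t1 = x5 NOR x3 = 1 NOR 0 = 0
t2 = t1 NOR x1 = 0 NOR 0 = 1
t3 = x4 AND x2 = 0 AND 1 = 0
t4 = t2 XOR t3 = 1 XOR 0 = 1
t5 = x2 AND t4 = 1 AND 1 = 1
t6 = t5 AND t2 = 1 AND 1 = 1
So t6 = 1 as required.

x1=0, x2=1, x3=0, x4=0, x5=1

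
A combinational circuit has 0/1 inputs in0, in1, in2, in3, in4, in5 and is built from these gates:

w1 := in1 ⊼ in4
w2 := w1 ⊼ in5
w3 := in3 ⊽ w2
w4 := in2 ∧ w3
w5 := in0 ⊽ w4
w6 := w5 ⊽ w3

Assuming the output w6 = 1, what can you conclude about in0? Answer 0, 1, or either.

1

w6 = w5 ⊽ w3 must be 1, so both w5 = 0 and w3 = 0.
w5 = in0 ⊽ w4 must be 0, so at least one of in0, w4 is 1.
Every assignment with w6 = 1 has in0 = 1; there are 26 such assignment(s).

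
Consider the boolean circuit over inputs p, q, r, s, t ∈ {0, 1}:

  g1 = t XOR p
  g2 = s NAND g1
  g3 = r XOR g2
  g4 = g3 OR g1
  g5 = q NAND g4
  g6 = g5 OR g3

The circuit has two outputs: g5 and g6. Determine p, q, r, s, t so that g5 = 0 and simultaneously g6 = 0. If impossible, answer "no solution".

p=0, q=1, r=0, s=1, t=1

Check with p=0, q=1, r=0, s=1, t=1:
g1 = t XOR p = 1 XOR 0 = 1
g2 = s NAND g1 = 1 NAND 1 = 0
g3 = r XOR g2 = 0 XOR 0 = 0
g4 = g3 OR g1 = 0 OR 1 = 1
g5 = q NAND g4 = 1 NAND 1 = 0
g6 = g5 OR g3 = 0 OR 0 = 0
So g5 = 0 and g6 = 0.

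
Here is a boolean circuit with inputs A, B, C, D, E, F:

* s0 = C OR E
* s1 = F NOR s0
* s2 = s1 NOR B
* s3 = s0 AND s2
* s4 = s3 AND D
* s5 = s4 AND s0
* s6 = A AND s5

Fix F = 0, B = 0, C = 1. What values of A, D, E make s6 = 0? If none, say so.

A=0, D=1, E=0

s6 = A AND s5 must be 0, so at least one of A, s5 is 0.
Check with F = 0, B = 0, C = 1 and A=0, D=1, E=0:
s0 = C OR E = 1 OR 0 = 1
s1 = F NOR s0 = 0 NOR 1 = 0
s2 = s1 NOR B = 0 NOR 0 = 1
s3 = s0 AND s2 = 1 AND 1 = 1
s4 = s3 AND D = 1 AND 1 = 1
s5 = s4 AND s0 = 1 AND 1 = 1
s6 = A AND s5 = 0 AND 1 = 0
So s6 = 0.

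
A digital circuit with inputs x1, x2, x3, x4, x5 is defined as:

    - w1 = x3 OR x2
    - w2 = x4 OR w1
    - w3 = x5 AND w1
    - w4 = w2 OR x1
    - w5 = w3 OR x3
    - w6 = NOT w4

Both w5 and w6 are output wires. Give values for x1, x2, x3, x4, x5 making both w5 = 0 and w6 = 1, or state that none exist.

x1=0, x2=0, x3=0, x4=0, x5=1

Check with x1=0, x2=0, x3=0, x4=0, x5=1:
w1 = x3 OR x2 = 0 OR 0 = 0
w2 = x4 OR w1 = 0 OR 0 = 0
w3 = x5 AND w1 = 1 AND 0 = 0
w4 = w2 OR x1 = 0 OR 0 = 0
w5 = w3 OR x3 = 0 OR 0 = 0
w6 = NOT w4 = NOT 0 = 1
So w5 = 0 and w6 = 1.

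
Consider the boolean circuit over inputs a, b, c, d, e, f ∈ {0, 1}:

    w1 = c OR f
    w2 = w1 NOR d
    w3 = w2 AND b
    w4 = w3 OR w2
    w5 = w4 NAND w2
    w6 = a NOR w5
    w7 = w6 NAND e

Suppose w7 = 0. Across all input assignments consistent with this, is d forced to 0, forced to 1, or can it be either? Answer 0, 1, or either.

0

w7 = w6 NAND e must be 0, so both w6 = 1 and e = 1.
w6 = a NOR w5 must be 1, so both a = 0 and w5 = 0.
w5 = w4 NAND w2 must be 0, so both w4 = 1 and w2 = 1.
Every assignment with w7 = 0 has d = 0; there are 2 such assignment(s).
  a=0, b=0, c=0, d=0, e=1, f=0
  a=0, b=1, c=0, d=0, e=1, f=0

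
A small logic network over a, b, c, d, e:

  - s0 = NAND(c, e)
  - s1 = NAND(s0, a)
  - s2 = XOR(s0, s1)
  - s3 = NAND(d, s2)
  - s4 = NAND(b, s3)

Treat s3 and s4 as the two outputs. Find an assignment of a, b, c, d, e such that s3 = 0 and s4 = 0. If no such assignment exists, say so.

no solution exists

Across all 32 input combinations, none give both s3 = 0 and s4 = 0.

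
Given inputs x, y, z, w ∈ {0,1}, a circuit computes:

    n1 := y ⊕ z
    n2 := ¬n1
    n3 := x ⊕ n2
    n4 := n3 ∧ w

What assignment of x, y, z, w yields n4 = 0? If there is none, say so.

n4 = n3 ∧ w must be 0, so at least one of n3, w is 0.
Check with x=0 y=1 z=0 w=0:
n1 = y ⊕ z = 1 ⊕ 0 = 1
n2 = ¬n1 = ¬1 = 0
n3 = x ⊕ n2 = 0 ⊕ 0 = 0
n4 = n3 ∧ w = 0 ∧ 0 = 0
So n4 = 0 as required.

x=0 y=1 z=0 w=0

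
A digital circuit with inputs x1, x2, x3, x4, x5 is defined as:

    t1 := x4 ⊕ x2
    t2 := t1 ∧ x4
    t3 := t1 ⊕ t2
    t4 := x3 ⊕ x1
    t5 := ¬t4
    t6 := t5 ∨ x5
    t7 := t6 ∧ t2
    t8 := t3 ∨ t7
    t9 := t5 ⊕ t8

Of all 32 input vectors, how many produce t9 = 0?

t9 = t5 ⊕ t8 must be 0, so t5 and t8 are equal.
Enumerating the 32 input combinations, 18 give t9 = 0 and 14 give t9 = 1.

18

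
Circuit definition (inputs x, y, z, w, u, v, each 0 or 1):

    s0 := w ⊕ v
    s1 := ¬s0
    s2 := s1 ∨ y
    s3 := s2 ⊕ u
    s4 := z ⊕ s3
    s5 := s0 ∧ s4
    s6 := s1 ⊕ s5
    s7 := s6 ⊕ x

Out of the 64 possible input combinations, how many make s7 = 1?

32

s7 = s6 ⊕ x must be 1, so s6 and x differ.
Enumerating the 64 input combinations, 32 give s7 = 1 and 32 give s7 = 0.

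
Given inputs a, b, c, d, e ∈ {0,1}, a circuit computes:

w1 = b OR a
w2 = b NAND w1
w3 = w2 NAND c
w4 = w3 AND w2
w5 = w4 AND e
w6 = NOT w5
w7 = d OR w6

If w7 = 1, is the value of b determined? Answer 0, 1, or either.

Both values of b occur among assignments with w7 = 1:
  b=0: a=0, b=0, c=0, d=0, e=0
  b=1: a=0, b=1, c=0, d=0, e=0

either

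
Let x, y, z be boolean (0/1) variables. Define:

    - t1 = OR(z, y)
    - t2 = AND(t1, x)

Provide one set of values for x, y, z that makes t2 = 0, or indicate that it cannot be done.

t2 = AND(t1, x) must be 0, so at least one of t1, x is 0.
Check with x=0, y=0, z=1:
t1 = OR(z, y) = OR(1, 0) = 1
t2 = AND(t1, x) = AND(1, 0) = 0
So t2 = 0 as required.

x=0, y=0, z=1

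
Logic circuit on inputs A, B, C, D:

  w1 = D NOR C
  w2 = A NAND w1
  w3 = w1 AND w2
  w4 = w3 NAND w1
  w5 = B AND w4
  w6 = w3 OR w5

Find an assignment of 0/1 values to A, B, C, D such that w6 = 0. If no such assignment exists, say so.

A=1 B=0 C=0 D=1

Check with A=1 B=0 C=0 D=1:
w1 = D NOR C = 1 NOR 0 = 0
w2 = A NAND w1 = 1 NAND 0 = 1
w3 = w1 AND w2 = 0 AND 1 = 0
w4 = w3 NAND w1 = 0 NAND 0 = 1
w5 = B AND w4 = 0 AND 1 = 0
w6 = w3 OR w5 = 0 OR 0 = 0
So w6 = 0 as required.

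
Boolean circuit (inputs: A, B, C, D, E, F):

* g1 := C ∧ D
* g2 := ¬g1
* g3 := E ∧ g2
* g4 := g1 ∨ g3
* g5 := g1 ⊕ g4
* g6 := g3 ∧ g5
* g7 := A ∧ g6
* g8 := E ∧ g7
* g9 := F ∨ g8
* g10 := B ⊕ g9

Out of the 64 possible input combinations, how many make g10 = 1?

32

g10 = B ⊕ g9 must be 1, so B and g9 differ.
Enumerating the 64 input combinations, 32 give g10 = 1 and 32 give g10 = 0.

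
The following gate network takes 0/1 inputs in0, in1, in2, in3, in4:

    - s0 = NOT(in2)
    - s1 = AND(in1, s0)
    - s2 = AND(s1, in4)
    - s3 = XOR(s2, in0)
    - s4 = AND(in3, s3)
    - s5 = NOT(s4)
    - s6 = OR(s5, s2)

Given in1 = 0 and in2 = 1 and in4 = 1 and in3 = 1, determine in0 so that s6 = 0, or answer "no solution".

Check with in1 = 0 and in2 = 1 and in4 = 1 and in3 = 1 and in0=1:
s0 = NOT(in2) = NOT 1 = 0
s1 = AND(in1, s0) = AND(0, 0) = 0
s2 = AND(s1, in4) = AND(0, 1) = 0
s3 = XOR(s2, in0) = XOR(0, 1) = 1
s4 = AND(in3, s3) = AND(1, 1) = 1
s5 = NOT(s4) = NOT 1 = 0
s6 = OR(s5, s2) = OR(0, 0) = 0
So s6 = 0.

in0=1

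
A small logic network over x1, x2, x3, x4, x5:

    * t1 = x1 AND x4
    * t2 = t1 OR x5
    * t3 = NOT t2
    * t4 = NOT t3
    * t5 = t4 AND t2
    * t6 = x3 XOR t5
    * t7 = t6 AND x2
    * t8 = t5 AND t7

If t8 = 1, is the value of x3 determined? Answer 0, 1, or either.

t8 = t5 AND t7 must be 1, so both t5 = 1 and t7 = 1.
t5 = t4 AND t2 must be 1, so both t4 = 1 and t2 = 1.
t7 = t6 AND x2 must be 1, so both t6 = 1 and x2 = 1.
Every assignment with t8 = 1 has x3 = 0; there are 5 such assignment(s).

0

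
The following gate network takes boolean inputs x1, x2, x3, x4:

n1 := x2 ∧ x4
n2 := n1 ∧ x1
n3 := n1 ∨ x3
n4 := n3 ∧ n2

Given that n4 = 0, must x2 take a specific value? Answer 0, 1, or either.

either

Both values of x2 occur among assignments with n4 = 0:
  x2=0: x1=0, x2=0, x3=0, x4=0
  x2=1: x1=0, x2=1, x3=0, x4=0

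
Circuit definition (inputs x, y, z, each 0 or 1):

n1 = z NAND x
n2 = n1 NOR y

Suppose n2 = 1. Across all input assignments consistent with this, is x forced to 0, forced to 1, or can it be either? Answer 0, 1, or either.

n2 = n1 NOR y must be 1, so both n1 = 0 and y = 0.
Every assignment with n2 = 1 has x = 1; there are 1 such assignment(s).
  x=1, y=0, z=1

1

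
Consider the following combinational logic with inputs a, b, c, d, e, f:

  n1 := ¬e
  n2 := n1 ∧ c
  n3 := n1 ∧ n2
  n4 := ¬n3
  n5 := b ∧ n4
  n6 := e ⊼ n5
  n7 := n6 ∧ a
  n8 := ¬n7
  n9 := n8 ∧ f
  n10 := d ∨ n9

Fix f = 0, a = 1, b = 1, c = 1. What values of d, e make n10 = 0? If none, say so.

Check with f = 0, a = 1, b = 1, c = 1 and d=0, e=1:
n1 = ¬e = ¬1 = 0
n2 = n1 ∧ c = 0 ∧ 1 = 0
n3 = n1 ∧ n2 = 0 ∧ 0 = 0
n4 = ¬n3 = ¬0 = 1
n5 = b ∧ n4 = 1 ∧ 1 = 1
n6 = e ⊼ n5 = 1 ⊼ 1 = 0
n7 = n6 ∧ a = 0 ∧ 1 = 0
n8 = ¬n7 = ¬0 = 1
n9 = n8 ∧ f = 1 ∧ 0 = 0
n10 = d ∨ n9 = 0 ∨ 0 = 0
So n10 = 0.

d=0, e=1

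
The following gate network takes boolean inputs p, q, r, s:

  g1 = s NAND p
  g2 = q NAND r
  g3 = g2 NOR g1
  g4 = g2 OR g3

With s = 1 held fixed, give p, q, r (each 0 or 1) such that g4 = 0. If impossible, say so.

p=0, q=1, r=1

g4 = g2 OR g3 must be 0, so both g2 = 0 and g3 = 0.
g2 = q NAND r must be 0, so both q = 1 and r = 1.
Check with s = 1 and p=0, q=1, r=1:
g1 = s NAND p = 1 NAND 0 = 1
g2 = q NAND r = 1 NAND 1 = 0
g3 = g2 NOR g1 = 0 NOR 1 = 0
g4 = g2 OR g3 = 0 OR 0 = 0
So g4 = 0.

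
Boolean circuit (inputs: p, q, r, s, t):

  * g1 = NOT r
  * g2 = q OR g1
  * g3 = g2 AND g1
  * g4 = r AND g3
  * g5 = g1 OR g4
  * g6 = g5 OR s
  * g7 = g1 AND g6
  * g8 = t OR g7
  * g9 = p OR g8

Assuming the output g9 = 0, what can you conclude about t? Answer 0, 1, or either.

0

g9 = p OR g8 must be 0, so both p = 0 and g8 = 0.
g8 = t OR g7 must be 0, so both t = 0 and g7 = 0.
Every assignment with g9 = 0 has t = 0; there are 4 such assignment(s).
  p=0, q=0, r=1, s=0, t=0
  p=0, q=0, r=1, s=1, t=0
  p=0, q=1, r=1, s=0, t=0
  p=0, q=1, r=1, s=1, t=0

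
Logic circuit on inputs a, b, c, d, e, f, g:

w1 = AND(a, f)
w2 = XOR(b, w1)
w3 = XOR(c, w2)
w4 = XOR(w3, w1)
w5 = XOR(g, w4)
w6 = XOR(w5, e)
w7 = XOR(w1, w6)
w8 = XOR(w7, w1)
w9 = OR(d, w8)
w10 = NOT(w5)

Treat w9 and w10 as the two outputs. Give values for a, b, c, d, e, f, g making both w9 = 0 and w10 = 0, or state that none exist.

a=1, b=0, c=0, d=0, e=1, f=1, g=1

Check with a=1, b=0, c=0, d=0, e=1, f=1, g=1:
w1 = AND(a, f) = AND(1, 1) = 1
w2 = XOR(b, w1) = XOR(0, 1) = 1
w3 = XOR(c, w2) = XOR(0, 1) = 1
w4 = XOR(w3, w1) = XOR(1, 1) = 0
w5 = XOR(g, w4) = XOR(1, 0) = 1
w6 = XOR(w5, e) = XOR(1, 1) = 0
w7 = XOR(w1, w6) = XOR(1, 0) = 1
w8 = XOR(w7, w1) = XOR(1, 1) = 0
w9 = OR(d, w8) = OR(0, 0) = 0
w10 = NOT(w5) = NOT 1 = 0
So w9 = 0 and w10 = 0.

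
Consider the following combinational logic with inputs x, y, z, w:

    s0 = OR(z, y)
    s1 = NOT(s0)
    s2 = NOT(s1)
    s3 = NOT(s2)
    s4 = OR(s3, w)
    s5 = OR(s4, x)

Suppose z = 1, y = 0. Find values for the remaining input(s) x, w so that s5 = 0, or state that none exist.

s5 = OR(s4, x) must be 0, so both s4 = 0 and x = 0.
s4 = OR(s3, w) must be 0, so both s3 = 0 and w = 0.
Check with z = 1, y = 0 and x=0, w=0:
s0 = OR(z, y) = OR(1, 0) = 1
s1 = NOT(s0) = NOT 1 = 0
s2 = NOT(s1) = NOT 0 = 1
s3 = NOT(s2) = NOT 1 = 0
s4 = OR(s3, w) = OR(0, 0) = 0
s5 = OR(s4, x) = OR(0, 0) = 0
So s5 = 0.

x=0 w=0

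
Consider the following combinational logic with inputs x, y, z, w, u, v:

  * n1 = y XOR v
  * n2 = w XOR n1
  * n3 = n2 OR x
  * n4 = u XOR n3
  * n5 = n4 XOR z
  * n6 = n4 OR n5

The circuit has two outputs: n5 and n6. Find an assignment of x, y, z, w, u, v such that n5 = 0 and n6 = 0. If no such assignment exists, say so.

Check with x=1, y=1, z=0, w=0, u=1, v=0:
n1 = y XOR v = 1 XOR 0 = 1
n2 = w XOR n1 = 0 XOR 1 = 1
n3 = n2 OR x = 1 OR 1 = 1
n4 = u XOR n3 = 1 XOR 1 = 0
n5 = n4 XOR z = 0 XOR 0 = 0
n6 = n4 OR n5 = 0 OR 0 = 0
So n5 = 0 and n6 = 0.

x=1, y=1, z=0, w=0, u=1, v=0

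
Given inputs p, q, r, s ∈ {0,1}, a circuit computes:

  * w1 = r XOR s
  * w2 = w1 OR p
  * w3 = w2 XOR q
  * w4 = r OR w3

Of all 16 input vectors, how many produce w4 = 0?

4

w4 = r OR w3 must be 0, so both r = 0 and w3 = 0.
w3 = w2 XOR q must be 0, so w2 and q are equal.
Satisfying assignments:
  p=0, q=0, r=0, s=0
  p=0, q=1, r=0, s=1
  p=1, q=1, r=0, s=0
  p=1, q=1, r=0, s=1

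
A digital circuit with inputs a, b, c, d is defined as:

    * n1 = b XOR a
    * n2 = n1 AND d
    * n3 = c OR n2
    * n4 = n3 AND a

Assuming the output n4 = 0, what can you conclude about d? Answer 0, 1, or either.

Both values of d occur among assignments with n4 = 0:
  d=0: a=0, b=0, c=0, d=0
  d=1: a=0, b=0, c=0, d=1

either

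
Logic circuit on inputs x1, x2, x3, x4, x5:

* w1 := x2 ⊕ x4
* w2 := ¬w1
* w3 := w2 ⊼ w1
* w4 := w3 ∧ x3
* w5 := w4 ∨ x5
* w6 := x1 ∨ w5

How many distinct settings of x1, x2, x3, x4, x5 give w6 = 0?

4

w6 = x1 ∨ w5 must be 0, so both x1 = 0 and w5 = 0.
w5 = w4 ∨ x5 must be 0, so both w4 = 0 and x5 = 0.
w4 = w3 ∧ x3 must be 0, so at least one of w3, x3 is 0.
Enumerating the 32 input combinations, 4 give w6 = 0 and 28 give w6 = 1.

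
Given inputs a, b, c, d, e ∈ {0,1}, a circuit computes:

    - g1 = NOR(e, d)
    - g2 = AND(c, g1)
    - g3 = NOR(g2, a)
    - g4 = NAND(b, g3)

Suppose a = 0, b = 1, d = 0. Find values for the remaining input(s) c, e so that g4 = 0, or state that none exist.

g4 = NAND(b, g3) must be 0, so both b = 1 and g3 = 1.
Check with a = 0, b = 1, d = 0 and c=1, e=1:
g1 = NOR(e, d) = NOR(1, 0) = 0
g2 = AND(c, g1) = AND(1, 0) = 0
g3 = NOR(g2, a) = NOR(0, 0) = 1
g4 = NAND(b, g3) = NAND(1, 1) = 0
So g4 = 0.

c=1 e=1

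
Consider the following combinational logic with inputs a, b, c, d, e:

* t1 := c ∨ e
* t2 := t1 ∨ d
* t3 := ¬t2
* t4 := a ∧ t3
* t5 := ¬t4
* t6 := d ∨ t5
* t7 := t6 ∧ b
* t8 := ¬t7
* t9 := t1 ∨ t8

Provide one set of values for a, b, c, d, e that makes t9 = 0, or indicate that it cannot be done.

a=0, b=1, c=0, d=1, e=0

Check with a=0, b=1, c=0, d=1, e=0:
t1 = c ∨ e = 0 ∨ 0 = 0
t2 = t1 ∨ d = 0 ∨ 1 = 1
t3 = ¬t2 = ¬1 = 0
t4 = a ∧ t3 = 0 ∧ 0 = 0
t5 = ¬t4 = ¬0 = 1
t6 = d ∨ t5 = 1 ∨ 1 = 1
t7 = t6 ∧ b = 1 ∧ 1 = 1
t8 = ¬t7 = ¬1 = 0
t9 = t1 ∨ t8 = 0 ∨ 0 = 0
So t9 = 0 as required.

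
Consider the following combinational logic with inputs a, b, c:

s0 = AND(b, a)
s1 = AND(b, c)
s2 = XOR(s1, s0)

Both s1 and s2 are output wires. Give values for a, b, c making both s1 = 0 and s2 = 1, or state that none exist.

Check with a=1, b=1, c=0:
s0 = AND(b, a) = AND(1, 1) = 1
s1 = AND(b, c) = AND(1, 0) = 0
s2 = XOR(s1, s0) = XOR(0, 1) = 1
So s1 = 0 and s2 = 1.

a=1, b=1, c=0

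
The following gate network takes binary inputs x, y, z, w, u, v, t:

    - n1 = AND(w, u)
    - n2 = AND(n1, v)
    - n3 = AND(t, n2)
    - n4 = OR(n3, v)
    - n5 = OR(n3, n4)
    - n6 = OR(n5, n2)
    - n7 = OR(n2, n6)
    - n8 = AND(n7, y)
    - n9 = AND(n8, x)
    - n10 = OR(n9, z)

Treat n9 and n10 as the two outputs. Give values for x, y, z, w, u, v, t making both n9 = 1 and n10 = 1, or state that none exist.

Check with x=1, y=1, z=0, w=0, u=1, v=1, t=1:
n1 = AND(w, u) = AND(0, 1) = 0
n2 = AND(n1, v) = AND(0, 1) = 0
n3 = AND(t, n2) = AND(1, 0) = 0
n4 = OR(n3, v) = OR(0, 1) = 1
n5 = OR(n3, n4) = OR(0, 1) = 1
n6 = OR(n5, n2) = OR(1, 0) = 1
n7 = OR(n2, n6) = OR(0, 1) = 1
n8 = AND(n7, y) = AND(1, 1) = 1
n9 = AND(n8, x) = AND(1, 1) = 1
n10 = OR(n9, z) = OR(1, 0) = 1
So n9 = 1 and n10 = 1.

x=1, y=1, z=0, w=0, u=1, v=1, t=1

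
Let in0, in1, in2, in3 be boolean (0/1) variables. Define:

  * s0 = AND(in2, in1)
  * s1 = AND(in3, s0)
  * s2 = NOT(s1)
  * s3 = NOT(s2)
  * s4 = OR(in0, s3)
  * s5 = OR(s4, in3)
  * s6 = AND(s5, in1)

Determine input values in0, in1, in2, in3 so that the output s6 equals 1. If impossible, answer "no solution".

in0=0 in1=1 in2=0 in3=1

s6 = AND(s5, in1) must be 1, so both s5 = 1 and in1 = 1.
Check with in0=0 in1=1 in2=0 in3=1:
s0 = AND(in2, in1) = AND(0, 1) = 0
s1 = AND(in3, s0) = AND(1, 0) = 0
s2 = NOT(s1) = NOT 0 = 1
s3 = NOT(s2) = NOT 1 = 0
s4 = OR(in0, s3) = OR(0, 0) = 0
s5 = OR(s4, in3) = OR(0, 1) = 1
s6 = AND(s5, in1) = AND(1, 1) = 1
So s6 = 1 as required.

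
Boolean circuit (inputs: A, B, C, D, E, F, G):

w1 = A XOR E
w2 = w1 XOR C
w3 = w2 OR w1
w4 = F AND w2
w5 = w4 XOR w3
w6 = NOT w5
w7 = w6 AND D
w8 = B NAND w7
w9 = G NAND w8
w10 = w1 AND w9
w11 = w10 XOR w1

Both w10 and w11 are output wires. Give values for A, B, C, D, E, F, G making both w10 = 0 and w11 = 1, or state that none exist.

Check with A=0, B=1, C=0, D=0, E=1, F=0, G=1:
w1 = A XOR E = 0 XOR 1 = 1
w2 = w1 XOR C = 1 XOR 0 = 1
w3 = w2 OR w1 = 1 OR 1 = 1
w4 = F AND w2 = 0 AND 1 = 0
w5 = w4 XOR w3 = 0 XOR 1 = 1
w6 = NOT w5 = NOT 1 = 0
w7 = w6 AND D = 0 AND 0 = 0
w8 = B NAND w7 = 1 NAND 0 = 1
w9 = G NAND w8 = 1 NAND 1 = 0
w10 = w1 AND w9 = 1 AND 0 = 0
w11 = w10 XOR w1 = 0 XOR 1 = 1
So w10 = 0 and w11 = 1.

A=0, B=1, C=0, D=0, E=1, F=0, G=1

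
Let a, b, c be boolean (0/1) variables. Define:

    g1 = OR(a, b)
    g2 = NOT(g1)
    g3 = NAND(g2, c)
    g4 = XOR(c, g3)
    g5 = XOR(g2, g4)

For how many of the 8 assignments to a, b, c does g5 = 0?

5

g5 = XOR(g2, g4) must be 0, so g2 and g4 are equal.
Satisfying assignments:
  a=0, b=0, c=0
  a=0, b=0, c=1
  a=0, b=1, c=1
  a=1, b=0, c=1
  a=1, b=1, c=1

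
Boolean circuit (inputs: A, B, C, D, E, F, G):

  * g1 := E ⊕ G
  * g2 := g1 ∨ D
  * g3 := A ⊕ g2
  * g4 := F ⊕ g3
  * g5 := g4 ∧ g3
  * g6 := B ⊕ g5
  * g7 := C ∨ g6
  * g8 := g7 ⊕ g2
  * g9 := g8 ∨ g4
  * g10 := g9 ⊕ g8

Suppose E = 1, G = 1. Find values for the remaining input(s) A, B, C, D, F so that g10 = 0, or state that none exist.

g10 = g9 ⊕ g8 must be 0, so g9 and g8 are equal.
Check with E = 1, G = 1 and A=0, B=1, C=0, D=1, F=1:
g1 = E ⊕ G = 1 ⊕ 1 = 0
g2 = g1 ∨ D = 0 ∨ 1 = 1
g3 = A ⊕ g2 = 0 ⊕ 1 = 1
g4 = F ⊕ g3 = 1 ⊕ 1 = 0
g5 = g4 ∧ g3 = 0 ∧ 1 = 0
g6 = B ⊕ g5 = 1 ⊕ 0 = 1
g7 = C ∨ g6 = 0 ∨ 1 = 1
g8 = g7 ⊕ g2 = 1 ⊕ 1 = 0
g9 = g8 ∨ g4 = 0 ∨ 0 = 0
g10 = g9 ⊕ g8 = 0 ⊕ 0 = 0
So g10 = 0.

A=0 B=1 C=0 D=1 F=1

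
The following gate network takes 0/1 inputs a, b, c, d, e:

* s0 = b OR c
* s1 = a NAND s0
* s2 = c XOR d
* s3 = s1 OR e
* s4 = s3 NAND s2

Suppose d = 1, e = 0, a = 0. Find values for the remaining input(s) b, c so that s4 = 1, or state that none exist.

b=1 c=1

s4 = s3 NAND s2 must be 1, so at least one of s3, s2 is 0.
Check with d = 1, e = 0, a = 0 and b=1, c=1:
s0 = b OR c = 1 OR 1 = 1
s1 = a NAND s0 = 0 NAND 1 = 1
s2 = c XOR d = 1 XOR 1 = 0
s3 = s1 OR e = 1 OR 0 = 1
s4 = s3 NAND s2 = 1 NAND 0 = 1
So s4 = 1.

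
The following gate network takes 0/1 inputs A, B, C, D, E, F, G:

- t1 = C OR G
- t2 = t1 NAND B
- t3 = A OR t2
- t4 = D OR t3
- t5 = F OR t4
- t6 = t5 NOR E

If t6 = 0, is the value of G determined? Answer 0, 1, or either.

Both values of G occur among assignments with t6 = 0:
  G=0: A=0, B=0, C=0, D=0, E=0, F=0, G=0
  G=1: A=0, B=0, C=0, D=0, E=0, F=0, G=1

either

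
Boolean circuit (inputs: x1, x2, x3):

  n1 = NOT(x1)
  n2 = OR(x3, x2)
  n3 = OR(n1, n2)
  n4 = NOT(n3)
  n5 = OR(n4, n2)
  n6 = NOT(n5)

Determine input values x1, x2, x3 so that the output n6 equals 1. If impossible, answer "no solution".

x1=0 x2=0 x3=0

n6 = NOT(n5) must be 1, so n5 = 0.
Check with x1=0 x2=0 x3=0:
n1 = NOT(x1) = NOT 0 = 1
n2 = OR(x3, x2) = OR(0, 0) = 0
n3 = OR(n1, n2) = OR(1, 0) = 1
n4 = NOT(n3) = NOT 1 = 0
n5 = OR(n4, n2) = OR(0, 0) = 0
n6 = NOT(n5) = NOT 0 = 1
So n6 = 1 as required.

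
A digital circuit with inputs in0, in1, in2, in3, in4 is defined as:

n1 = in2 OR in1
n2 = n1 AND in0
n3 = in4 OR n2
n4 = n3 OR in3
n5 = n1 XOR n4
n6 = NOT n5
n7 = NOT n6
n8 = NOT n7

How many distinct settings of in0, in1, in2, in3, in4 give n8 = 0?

9

n8 = NOT n7 must be 0, so n7 = 1.
n7 = NOT n6 must be 1, so n6 = 0.
n6 = NOT n5 must be 0, so n5 = 1.
Enumerating the 32 input combinations, 9 give n8 = 0 and 23 give n8 = 1.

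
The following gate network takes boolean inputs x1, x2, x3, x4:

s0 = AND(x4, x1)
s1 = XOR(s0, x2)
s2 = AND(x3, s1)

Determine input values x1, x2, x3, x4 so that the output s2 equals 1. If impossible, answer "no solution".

x1=1, x2=0, x3=1, x4=1

s2 = AND(x3, s1) must be 1, so both x3 = 1 and s1 = 1.
Check with x1=1, x2=0, x3=1, x4=1:
s0 = AND(x4, x1) = AND(1, 1) = 1
s1 = XOR(s0, x2) = XOR(1, 0) = 1
s2 = AND(x3, s1) = AND(1, 1) = 1
So s2 = 1 as required.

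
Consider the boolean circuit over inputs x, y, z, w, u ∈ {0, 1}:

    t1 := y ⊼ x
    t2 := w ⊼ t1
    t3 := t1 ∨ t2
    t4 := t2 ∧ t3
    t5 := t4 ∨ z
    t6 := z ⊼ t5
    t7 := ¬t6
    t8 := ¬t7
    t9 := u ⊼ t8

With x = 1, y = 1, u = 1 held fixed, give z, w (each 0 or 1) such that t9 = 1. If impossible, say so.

t9 = u ⊼ t8 must be 1, so at least one of u, t8 is 0.
Check with x = 1, y = 1, u = 1 and z=1, w=0:
t1 = y ⊼ x = 1 ⊼ 1 = 0
t2 = w ⊼ t1 = 0 ⊼ 0 = 1
t3 = t1 ∨ t2 = 0 ∨ 1 = 1
t4 = t2 ∧ t3 = 1 ∧ 1 = 1
t5 = t4 ∨ z = 1 ∨ 1 = 1
t6 = z ⊼ t5 = 1 ⊼ 1 = 0
t7 = ¬t6 = ¬0 = 1
t8 = ¬t7 = ¬1 = 0
t9 = u ⊼ t8 = 1 ⊼ 0 = 1
So t9 = 1.

z=1, w=0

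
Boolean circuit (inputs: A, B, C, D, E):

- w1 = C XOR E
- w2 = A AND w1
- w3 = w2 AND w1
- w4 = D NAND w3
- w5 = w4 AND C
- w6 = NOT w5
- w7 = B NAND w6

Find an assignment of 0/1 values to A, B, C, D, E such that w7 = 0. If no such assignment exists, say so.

w7 = B NAND w6 must be 0, so both B = 1 and w6 = 1.
w6 = NOT w5 must be 1, so w5 = 0.
w5 = w4 AND C must be 0, so at least one of w4, C is 0.
Check with A=0, B=1, C=0, D=1, E=1:
w1 = C XOR E = 0 XOR 1 = 1
w2 = A AND w1 = 0 AND 1 = 0
w3 = w2 AND w1 = 0 AND 1 = 0
w4 = D NAND w3 = 1 NAND 0 = 1
w5 = w4 AND C = 1 AND 0 = 0
w6 = NOT w5 = NOT 0 = 1
w7 = B NAND w6 = 1 NAND 1 = 0
So w7 = 0 as required.

A=0, B=1, C=0, D=1, E=1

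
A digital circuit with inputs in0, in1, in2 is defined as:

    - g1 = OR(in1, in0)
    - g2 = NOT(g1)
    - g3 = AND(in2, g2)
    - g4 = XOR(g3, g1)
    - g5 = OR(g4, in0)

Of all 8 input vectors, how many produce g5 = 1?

g5 = OR(g4, in0) must be 1, so at least one of g4, in0 is 1.
Enumerating the 8 input combinations, 7 give g5 = 1 and 1 give g5 = 0.

7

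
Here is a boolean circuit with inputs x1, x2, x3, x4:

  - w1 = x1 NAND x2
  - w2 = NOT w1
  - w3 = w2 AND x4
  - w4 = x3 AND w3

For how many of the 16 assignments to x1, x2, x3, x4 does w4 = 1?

1

w4 = x3 AND w3 must be 1, so both x3 = 1 and w3 = 1.
w3 = w2 AND x4 must be 1, so both w2 = 1 and x4 = 1.
Satisfying assignments:
  x1=1, x2=1, x3=1, x4=1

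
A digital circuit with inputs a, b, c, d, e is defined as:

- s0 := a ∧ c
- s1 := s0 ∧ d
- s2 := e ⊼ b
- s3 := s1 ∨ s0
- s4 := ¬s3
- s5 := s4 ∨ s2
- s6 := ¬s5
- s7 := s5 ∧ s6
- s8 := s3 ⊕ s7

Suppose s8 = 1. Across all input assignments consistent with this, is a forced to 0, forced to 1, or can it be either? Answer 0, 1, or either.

s8 = s3 ⊕ s7 must be 1, so s3 and s7 differ.
Every assignment with s8 = 1 has a = 1; there are 8 such assignment(s).

1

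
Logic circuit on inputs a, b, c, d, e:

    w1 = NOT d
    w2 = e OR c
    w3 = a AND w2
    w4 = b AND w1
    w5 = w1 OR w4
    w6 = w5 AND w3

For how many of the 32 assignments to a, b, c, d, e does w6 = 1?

w6 = w5 AND w3 must be 1, so both w5 = 1 and w3 = 1.
Satisfying assignments:
  a=1, b=0, c=0, d=0, e=1
  a=1, b=0, c=1, d=0, e=0
  a=1, b=0, c=1, d=0, e=1
  a=1, b=1, c=0, d=0, e=1
  a=1, b=1, c=1, d=0, e=0
  a=1, b=1, c=1, d=0, e=1

6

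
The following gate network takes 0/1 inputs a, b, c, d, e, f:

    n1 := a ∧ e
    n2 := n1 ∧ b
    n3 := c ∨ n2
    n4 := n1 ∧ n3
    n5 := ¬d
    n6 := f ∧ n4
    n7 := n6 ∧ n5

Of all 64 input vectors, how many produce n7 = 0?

61

n7 = n6 ∧ n5 must be 0, so at least one of n6, n5 is 0.
Enumerating the 64 input combinations, 61 give n7 = 0 and 3 give n7 = 1.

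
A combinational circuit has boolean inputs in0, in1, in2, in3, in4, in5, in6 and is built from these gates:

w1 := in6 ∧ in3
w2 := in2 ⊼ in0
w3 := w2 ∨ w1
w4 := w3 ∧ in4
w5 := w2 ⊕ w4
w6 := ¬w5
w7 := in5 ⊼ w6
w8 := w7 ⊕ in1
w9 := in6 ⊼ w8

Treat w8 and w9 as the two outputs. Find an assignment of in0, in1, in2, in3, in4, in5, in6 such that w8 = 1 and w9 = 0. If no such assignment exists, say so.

Check with in0=1, in1=1, in2=0, in3=1, in4=1, in5=1, in6=1:
w1 = in6 ∧ in3 = 1 ∧ 1 = 1
w2 = in2 ⊼ in0 = 0 ⊼ 1 = 1
w3 = w2 ∨ w1 = 1 ∨ 1 = 1
w4 = w3 ∧ in4 = 1 ∧ 1 = 1
w5 = w2 ⊕ w4 = 1 ⊕ 1 = 0
w6 = ¬w5 = ¬0 = 1
w7 = in5 ⊼ w6 = 1 ⊼ 1 = 0
w8 = w7 ⊕ in1 = 0 ⊕ 1 = 1
w9 = in6 ⊼ w8 = 1 ⊼ 1 = 0
So w8 = 1 and w9 = 0.

in0=1, in1=1, in2=0, in3=1, in4=1, in5=1, in6=1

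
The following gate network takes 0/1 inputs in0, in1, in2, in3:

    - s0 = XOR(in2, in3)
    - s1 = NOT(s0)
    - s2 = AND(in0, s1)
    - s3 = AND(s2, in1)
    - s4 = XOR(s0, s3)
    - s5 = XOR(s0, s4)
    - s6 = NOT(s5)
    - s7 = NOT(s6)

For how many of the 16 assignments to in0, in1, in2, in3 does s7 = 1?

2

s7 = NOT(s6) must be 1, so s6 = 0.
s6 = NOT(s5) must be 0, so s5 = 1.
Satisfying assignments:
  in0=1, in1=1, in2=0, in3=0
  in0=1, in1=1, in2=1, in3=1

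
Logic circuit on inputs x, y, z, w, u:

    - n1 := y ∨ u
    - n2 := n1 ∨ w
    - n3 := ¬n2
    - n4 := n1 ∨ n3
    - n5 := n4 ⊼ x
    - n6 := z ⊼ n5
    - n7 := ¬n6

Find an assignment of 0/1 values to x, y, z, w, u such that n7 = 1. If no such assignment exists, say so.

Check with x=0 y=0 z=1 w=1 u=0:
n1 = y ∨ u = 0 ∨ 0 = 0
n2 = n1 ∨ w = 0 ∨ 1 = 1
n3 = ¬n2 = ¬1 = 0
n4 = n1 ∨ n3 = 0 ∨ 0 = 0
n5 = n4 ⊼ x = 0 ⊼ 0 = 1
n6 = z ⊼ n5 = 1 ⊼ 1 = 0
n7 = ¬n6 = ¬0 = 1
So n7 = 1 as required.

x=0 y=0 z=1 w=1 u=0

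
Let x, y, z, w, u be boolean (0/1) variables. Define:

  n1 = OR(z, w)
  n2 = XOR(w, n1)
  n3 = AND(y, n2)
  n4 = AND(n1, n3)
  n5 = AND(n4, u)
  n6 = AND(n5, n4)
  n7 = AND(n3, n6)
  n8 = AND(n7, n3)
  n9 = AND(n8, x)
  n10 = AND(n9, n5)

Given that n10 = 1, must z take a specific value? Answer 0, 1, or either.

n10 = AND(n9, n5) must be 1, so both n9 = 1 and n5 = 1.
n9 = AND(n8, x) must be 1, so both n8 = 1 and x = 1.
Every assignment with n10 = 1 has z = 1; there are 1 such assignment(s).
  x=1, y=1, z=1, w=0, u=1

1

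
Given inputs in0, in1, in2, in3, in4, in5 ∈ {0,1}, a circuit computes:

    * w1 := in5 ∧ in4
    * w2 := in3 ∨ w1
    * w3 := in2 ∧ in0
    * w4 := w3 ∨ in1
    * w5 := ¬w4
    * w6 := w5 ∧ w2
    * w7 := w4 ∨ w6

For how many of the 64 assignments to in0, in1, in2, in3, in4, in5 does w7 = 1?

55

w7 = w4 ∨ w6 must be 1, so at least one of w4, w6 is 1.
Enumerating the 64 input combinations, 55 give w7 = 1 and 9 give w7 = 0.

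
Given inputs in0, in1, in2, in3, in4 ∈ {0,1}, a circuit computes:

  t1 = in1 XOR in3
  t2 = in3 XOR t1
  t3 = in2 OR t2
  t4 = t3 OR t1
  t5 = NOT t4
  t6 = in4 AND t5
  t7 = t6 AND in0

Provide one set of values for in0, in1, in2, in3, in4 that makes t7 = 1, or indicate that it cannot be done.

in0=1 in1=0 in2=0 in3=0 in4=1

Check with in0=1 in1=0 in2=0 in3=0 in4=1:
t1 = in1 XOR in3 = 0 XOR 0 = 0
t2 = in3 XOR t1 = 0 XOR 0 = 0
t3 = in2 OR t2 = 0 OR 0 = 0
t4 = t3 OR t1 = 0 OR 0 = 0
t5 = NOT t4 = NOT 0 = 1
t6 = in4 AND t5 = 1 AND 1 = 1
t7 = t6 AND in0 = 1 AND 1 = 1
So t7 = 1 as required.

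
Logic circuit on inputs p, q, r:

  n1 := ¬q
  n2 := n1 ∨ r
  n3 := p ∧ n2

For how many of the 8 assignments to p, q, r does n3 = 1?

n3 = p ∧ n2 must be 1, so both p = 1 and n2 = 1.
n2 = n1 ∨ r must be 1, so at least one of n1, r is 1.
Enumerating the 8 input combinations, 3 give n3 = 1 and 5 give n3 = 0.

3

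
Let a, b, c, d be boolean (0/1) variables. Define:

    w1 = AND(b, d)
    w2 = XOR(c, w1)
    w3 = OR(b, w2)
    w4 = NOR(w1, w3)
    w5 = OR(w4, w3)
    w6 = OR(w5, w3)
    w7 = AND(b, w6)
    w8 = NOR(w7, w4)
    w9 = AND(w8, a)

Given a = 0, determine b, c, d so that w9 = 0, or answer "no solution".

Check with a = 0 and b=0, c=1, d=0:
w1 = AND(b, d) = AND(0, 0) = 0
w2 = XOR(c, w1) = XOR(1, 0) = 1
w3 = OR(b, w2) = OR(0, 1) = 1
w4 = NOR(w1, w3) = NOR(0, 1) = 0
w5 = OR(w4, w3) = OR(0, 1) = 1
w6 = OR(w5, w3) = OR(1, 1) = 1
w7 = AND(b, w6) = AND(0, 1) = 0
w8 = NOR(w7, w4) = NOR(0, 0) = 1
w9 = AND(w8, a) = AND(1, 0) = 0
So w9 = 0.

b=0, c=1, d=0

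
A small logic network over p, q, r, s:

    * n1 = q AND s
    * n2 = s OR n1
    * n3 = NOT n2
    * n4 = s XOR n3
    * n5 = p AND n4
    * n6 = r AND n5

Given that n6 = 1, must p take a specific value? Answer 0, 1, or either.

1

n6 = r AND n5 must be 1, so both r = 1 and n5 = 1.
n5 = p AND n4 must be 1, so both p = 1 and n4 = 1.
Every assignment with n6 = 1 has p = 1; there are 4 such assignment(s).
  p=1, q=0, r=1, s=0
  p=1, q=0, r=1, s=1
  p=1, q=1, r=1, s=0
  p=1, q=1, r=1, s=1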